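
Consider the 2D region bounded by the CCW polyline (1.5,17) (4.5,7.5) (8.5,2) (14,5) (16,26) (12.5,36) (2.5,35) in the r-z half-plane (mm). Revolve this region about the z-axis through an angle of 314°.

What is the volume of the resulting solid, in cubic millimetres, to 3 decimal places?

Profile (r,z), 7 vertices: (1.5,17) (4.5,7.5) (8.5,2) (14,5) (16,26) (12.5,36) (2.5,35)
edge 0: (1.5,17)→(4.5,7.5)  cross = 1.5·7.5 − 4.5·17 = -65.2500; (r_i+r_j)·cross = 6·-65.2500 = -391.5000
edge 1: (4.5,7.5)→(8.5,2)  cross = 4.5·2 − 8.5·7.5 = -54.7500; (r_i+r_j)·cross = 13·-54.7500 = -711.7500
edge 2: (8.5,2)→(14,5)  cross = 8.5·5 − 14·2 = 14.5000; (r_i+r_j)·cross = 22.5·14.5000 = 326.2500
edge 3: (14,5)→(16,26)  cross = 14·26 − 16·5 = 284.0000; (r_i+r_j)·cross = 30·284.0000 = 8520.0000
edge 4: (16,26)→(12.5,36)  cross = 16·36 − 12.5·26 = 251.0000; (r_i+r_j)·cross = 28.5·251.0000 = 7153.5000
edge 5: (12.5,36)→(2.5,35)  cross = 12.5·35 − 2.5·36 = 347.5000; (r_i+r_j)·cross = 15·347.5000 = 5212.5000
edge 6: (2.5,35)→(1.5,17)  cross = 2.5·17 − 1.5·35 = -10.0000; (r_i+r_j)·cross = 4·-10.0000 = -40.0000
Σcross = 767.0000 → A = |Σcross|/2 = 383.5000 mm²
Σ(r_i+r_j)·cross = 20069.0000 → first moment M = |Σ|/6 = 3344.8333
R_c = M/A = 3344.8333/383.5000 = 8.7219 mm
θ = 314° = 5.480334 rad
V = θ·R_c·A = 5.480334·8.7219·383.5000 = 18330.803 mm³

Volume = 18330.803 mm³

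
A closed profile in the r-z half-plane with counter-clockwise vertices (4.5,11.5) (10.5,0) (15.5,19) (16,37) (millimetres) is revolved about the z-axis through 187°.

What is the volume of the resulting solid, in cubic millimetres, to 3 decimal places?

Profile (r,z), 4 vertices: (4.5,11.5) (10.5,0) (15.5,19) (16,37)
edge 0: (4.5,11.5)→(10.5,0)  cross = 4.5·0 − 10.5·11.5 = -120.7500; (r_i+r_j)·cross = 15·-120.7500 = -1811.2500
edge 1: (10.5,0)→(15.5,19)  cross = 10.5·19 − 15.5·0 = 199.5000; (r_i+r_j)·cross = 26·199.5000 = 5187.0000
edge 2: (15.5,19)→(16,37)  cross = 15.5·37 − 16·19 = 269.5000; (r_i+r_j)·cross = 31.5·269.5000 = 8489.2500
edge 3: (16,37)→(4.5,11.5)  cross = 16·11.5 − 4.5·37 = 17.5000; (r_i+r_j)·cross = 20.5·17.5000 = 358.7500
Σcross = 365.7500 → A = |Σcross|/2 = 182.8750 mm²
Σ(r_i+r_j)·cross = 12223.7500 → first moment M = |Σ|/6 = 2037.2917
R_c = M/A = 2037.2917/182.8750 = 11.1404 mm
θ = 187° = 3.263766 rad
V = θ·R_c·A = 3.263766·11.1404·182.8750 = 6649.243 mm³

Volume = 6649.243 mm³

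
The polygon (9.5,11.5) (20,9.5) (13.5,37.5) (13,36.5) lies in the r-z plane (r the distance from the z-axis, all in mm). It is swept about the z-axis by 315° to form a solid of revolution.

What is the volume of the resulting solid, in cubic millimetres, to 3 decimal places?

Profile (r,z), 4 vertices: (9.5,11.5) (20,9.5) (13.5,37.5) (13,36.5)
edge 0: (9.5,11.5)→(20,9.5)  cross = 9.5·9.5 − 20·11.5 = -139.7500; (r_i+r_j)·cross = 29.5·-139.7500 = -4122.6250
edge 1: (20,9.5)→(13.5,37.5)  cross = 20·37.5 − 13.5·9.5 = 621.7500; (r_i+r_j)·cross = 33.5·621.7500 = 20828.6250
edge 2: (13.5,37.5)→(13,36.5)  cross = 13.5·36.5 − 13·37.5 = 5.2500; (r_i+r_j)·cross = 26.5·5.2500 = 139.1250
edge 3: (13,36.5)→(9.5,11.5)  cross = 13·11.5 − 9.5·36.5 = -197.2500; (r_i+r_j)·cross = 22.5·-197.2500 = -4438.1250
Σcross = 290.0000 → A = |Σcross|/2 = 145.0000 mm²
Σ(r_i+r_j)·cross = 12407.0000 → first moment M = |Σ|/6 = 2067.8333
R_c = M/A = 2067.8333/145.0000 = 14.2609 mm
θ = 315° = 5.497787 rad
V = θ·R_c·A = 5.497787·14.2609·145.0000 = 11368.508 mm³

Volume = 11368.508 mm³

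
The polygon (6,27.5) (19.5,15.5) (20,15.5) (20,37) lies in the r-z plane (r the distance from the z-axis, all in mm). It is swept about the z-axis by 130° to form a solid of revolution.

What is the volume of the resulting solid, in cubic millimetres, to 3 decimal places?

Volume = 5339.166 mm³

Profile (r,z), 4 vertices: (6,27.5) (19.5,15.5) (20,15.5) (20,37)
edge 0: (6,27.5)→(19.5,15.5)  cross = 6·15.5 − 19.5·27.5 = -443.2500; (r_i+r_j)·cross = 25.5·-443.2500 = -11302.8750
edge 1: (19.5,15.5)→(20,15.5)  cross = 19.5·15.5 − 20·15.5 = -7.7500; (r_i+r_j)·cross = 39.5·-7.7500 = -306.1250
edge 2: (20,15.5)→(20,37)  cross = 20·37 − 20·15.5 = 430.0000; (r_i+r_j)·cross = 40·430.0000 = 17200.0000
edge 3: (20,37)→(6,27.5)  cross = 20·27.5 − 6·37 = 328.0000; (r_i+r_j)·cross = 26·328.0000 = 8528.0000
Σcross = 307.0000 → A = |Σcross|/2 = 153.5000 mm²
Σ(r_i+r_j)·cross = 14119.0000 → first moment M = |Σ|/6 = 2353.1667
R_c = M/A = 2353.1667/153.5000 = 15.3301 mm
θ = 130° = 2.268928 rad
V = θ·R_c·A = 2.268928·15.3301·153.5000 = 5339.166 mm³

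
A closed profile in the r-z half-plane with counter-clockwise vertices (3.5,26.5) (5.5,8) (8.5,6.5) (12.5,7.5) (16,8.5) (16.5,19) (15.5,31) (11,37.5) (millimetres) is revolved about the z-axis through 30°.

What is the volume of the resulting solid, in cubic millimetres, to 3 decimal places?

Volume = 1630.617 mm³

Profile (r,z), 8 vertices: (3.5,26.5) (5.5,8) (8.5,6.5) (12.5,7.5) (16,8.5) (16.5,19) (15.5,31) (11,37.5)
edge 0: (3.5,26.5)→(5.5,8)  cross = 3.5·8 − 5.5·26.5 = -117.7500; (r_i+r_j)·cross = 9·-117.7500 = -1059.7500
edge 1: (5.5,8)→(8.5,6.5)  cross = 5.5·6.5 − 8.5·8 = -32.2500; (r_i+r_j)·cross = 14·-32.2500 = -451.5000
edge 2: (8.5,6.5)→(12.5,7.5)  cross = 8.5·7.5 − 12.5·6.5 = -17.5000; (r_i+r_j)·cross = 21·-17.5000 = -367.5000
edge 3: (12.5,7.5)→(16,8.5)  cross = 12.5·8.5 − 16·7.5 = -13.7500; (r_i+r_j)·cross = 28.5·-13.7500 = -391.8750
edge 4: (16,8.5)→(16.5,19)  cross = 16·19 − 16.5·8.5 = 163.7500; (r_i+r_j)·cross = 32.5·163.7500 = 5321.8750
edge 5: (16.5,19)→(15.5,31)  cross = 16.5·31 − 15.5·19 = 217.0000; (r_i+r_j)·cross = 32·217.0000 = 6944.0000
edge 6: (15.5,31)→(11,37.5)  cross = 15.5·37.5 − 11·31 = 240.2500; (r_i+r_j)·cross = 26.5·240.2500 = 6366.6250
edge 7: (11,37.5)→(3.5,26.5)  cross = 11·26.5 − 3.5·37.5 = 160.2500; (r_i+r_j)·cross = 14.5·160.2500 = 2323.6250
Σcross = 600.0000 → A = |Σcross|/2 = 300.0000 mm²
Σ(r_i+r_j)·cross = 18685.5000 → first moment M = |Σ|/6 = 3114.2500
R_c = M/A = 3114.2500/300.0000 = 10.3808 mm
θ = 30° = 0.523599 rad
V = θ·R_c·A = 0.523599·10.3808·300.0000 = 1630.617 mm³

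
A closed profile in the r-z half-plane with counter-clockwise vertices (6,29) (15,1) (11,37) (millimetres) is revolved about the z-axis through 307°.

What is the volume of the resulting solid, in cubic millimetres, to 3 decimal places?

Profile (r,z), 3 vertices: (6,29) (15,1) (11,37)
edge 0: (6,29)→(15,1)  cross = 6·1 − 15·29 = -429.0000; (r_i+r_j)·cross = 21·-429.0000 = -9009.0000
edge 1: (15,1)→(11,37)  cross = 15·37 − 11·1 = 544.0000; (r_i+r_j)·cross = 26·544.0000 = 14144.0000
edge 2: (11,37)→(6,29)  cross = 11·29 − 6·37 = 97.0000; (r_i+r_j)·cross = 17·97.0000 = 1649.0000
Σcross = 212.0000 → A = |Σcross|/2 = 106.0000 mm²
Σ(r_i+r_j)·cross = 6784.0000 → first moment M = |Σ|/6 = 1130.6667
R_c = M/A = 1130.6667/106.0000 = 10.6667 mm
θ = 307° = 5.358161 rad
V = θ·R_c·A = 5.358161·10.6667·106.0000 = 6058.294 mm³

Volume = 6058.294 mm³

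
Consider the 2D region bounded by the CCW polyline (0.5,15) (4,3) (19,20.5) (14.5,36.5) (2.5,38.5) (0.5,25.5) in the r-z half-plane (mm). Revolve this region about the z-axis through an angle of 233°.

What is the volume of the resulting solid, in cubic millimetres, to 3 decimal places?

Volume = 14675.998 mm³

Profile (r,z), 6 vertices: (0.5,15) (4,3) (19,20.5) (14.5,36.5) (2.5,38.5) (0.5,25.5)
edge 0: (0.5,15)→(4,3)  cross = 0.5·3 − 4·15 = -58.5000; (r_i+r_j)·cross = 4.5·-58.5000 = -263.2500
edge 1: (4,3)→(19,20.5)  cross = 4·20.5 − 19·3 = 25.0000; (r_i+r_j)·cross = 23·25.0000 = 575.0000
edge 2: (19,20.5)→(14.5,36.5)  cross = 19·36.5 − 14.5·20.5 = 396.2500; (r_i+r_j)·cross = 33.5·396.2500 = 13274.3750
edge 3: (14.5,36.5)→(2.5,38.5)  cross = 14.5·38.5 − 2.5·36.5 = 467.0000; (r_i+r_j)·cross = 17·467.0000 = 7939.0000
edge 4: (2.5,38.5)→(0.5,25.5)  cross = 2.5·25.5 − 0.5·38.5 = 44.5000; (r_i+r_j)·cross = 3·44.5000 = 133.5000
edge 5: (0.5,25.5)→(0.5,15)  cross = 0.5·15 − 0.5·25.5 = -5.2500; (r_i+r_j)·cross = 1·-5.2500 = -5.2500
Σcross = 869.0000 → A = |Σcross|/2 = 434.5000 mm²
Σ(r_i+r_j)·cross = 21653.3750 → first moment M = |Σ|/6 = 3608.8958
R_c = M/A = 3608.8958/434.5000 = 8.3059 mm
θ = 233° = 4.066617 rad
V = θ·R_c·A = 4.066617·8.3059·434.5000 = 14675.998 mm³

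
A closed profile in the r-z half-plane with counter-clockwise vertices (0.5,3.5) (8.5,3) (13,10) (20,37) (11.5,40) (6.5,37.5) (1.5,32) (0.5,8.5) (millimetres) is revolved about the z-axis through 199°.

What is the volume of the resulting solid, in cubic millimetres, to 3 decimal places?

Volume = 15103.812 mm³

Profile (r,z), 8 vertices: (0.5,3.5) (8.5,3) (13,10) (20,37) (11.5,40) (6.5,37.5) (1.5,32) (0.5,8.5)
edge 0: (0.5,3.5)→(8.5,3)  cross = 0.5·3 − 8.5·3.5 = -28.2500; (r_i+r_j)·cross = 9·-28.2500 = -254.2500
edge 1: (8.5,3)→(13,10)  cross = 8.5·10 − 13·3 = 46.0000; (r_i+r_j)·cross = 21.5·46.0000 = 989.0000
edge 2: (13,10)→(20,37)  cross = 13·37 − 20·10 = 281.0000; (r_i+r_j)·cross = 33·281.0000 = 9273.0000
edge 3: (20,37)→(11.5,40)  cross = 20·40 − 11.5·37 = 374.5000; (r_i+r_j)·cross = 31.5·374.5000 = 11796.7500
edge 4: (11.5,40)→(6.5,37.5)  cross = 11.5·37.5 − 6.5·40 = 171.2500; (r_i+r_j)·cross = 18·171.2500 = 3082.5000
edge 5: (6.5,37.5)→(1.5,32)  cross = 6.5·32 − 1.5·37.5 = 151.7500; (r_i+r_j)·cross = 8·151.7500 = 1214.0000
edge 6: (1.5,32)→(0.5,8.5)  cross = 1.5·8.5 − 0.5·32 = -3.2500; (r_i+r_j)·cross = 2·-3.2500 = -6.5000
edge 7: (0.5,8.5)→(0.5,3.5)  cross = 0.5·3.5 − 0.5·8.5 = -2.5000; (r_i+r_j)·cross = 1·-2.5000 = -2.5000
Σcross = 990.5000 → A = |Σcross|/2 = 495.2500 mm²
Σ(r_i+r_j)·cross = 26092.0000 → first moment M = |Σ|/6 = 4348.6667
R_c = M/A = 4348.6667/495.2500 = 8.7808 mm
θ = 199° = 3.473205 rad
V = θ·R_c·A = 3.473205·8.7808·495.2500 = 15103.812 mm³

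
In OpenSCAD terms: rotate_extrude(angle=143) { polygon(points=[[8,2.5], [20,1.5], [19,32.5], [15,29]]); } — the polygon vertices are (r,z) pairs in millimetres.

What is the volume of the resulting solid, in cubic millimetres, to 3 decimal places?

Profile (r,z), 4 vertices: (8,2.5) (20,1.5) (19,32.5) (15,29)
edge 0: (8,2.5)→(20,1.5)  cross = 8·1.5 − 20·2.5 = -38.0000; (r_i+r_j)·cross = 28·-38.0000 = -1064.0000
edge 1: (20,1.5)→(19,32.5)  cross = 20·32.5 − 19·1.5 = 621.5000; (r_i+r_j)·cross = 39·621.5000 = 24238.5000
edge 2: (19,32.5)→(15,29)  cross = 19·29 − 15·32.5 = 63.5000; (r_i+r_j)·cross = 34·63.5000 = 2159.0000
edge 3: (15,29)→(8,2.5)  cross = 15·2.5 − 8·29 = -194.5000; (r_i+r_j)·cross = 23·-194.5000 = -4473.5000
Σcross = 452.5000 → A = |Σcross|/2 = 226.2500 mm²
Σ(r_i+r_j)·cross = 20860.0000 → first moment M = |Σ|/6 = 3476.6667
R_c = M/A = 3476.6667/226.2500 = 15.3665 mm
θ = 143° = 2.495821 rad
V = θ·R_c·A = 2.495821·15.3665·226.2500 = 8677.137 mm³

Volume = 8677.137 mm³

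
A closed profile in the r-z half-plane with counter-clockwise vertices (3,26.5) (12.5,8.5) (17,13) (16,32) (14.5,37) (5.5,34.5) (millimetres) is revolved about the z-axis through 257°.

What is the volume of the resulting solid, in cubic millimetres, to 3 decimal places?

Profile (r,z), 6 vertices: (3,26.5) (12.5,8.5) (17,13) (16,32) (14.5,37) (5.5,34.5)
edge 0: (3,26.5)→(12.5,8.5)  cross = 3·8.5 − 12.5·26.5 = -305.7500; (r_i+r_j)·cross = 15.5·-305.7500 = -4739.1250
edge 1: (12.5,8.5)→(17,13)  cross = 12.5·13 − 17·8.5 = 18.0000; (r_i+r_j)·cross = 29.5·18.0000 = 531.0000
edge 2: (17,13)→(16,32)  cross = 17·32 − 16·13 = 336.0000; (r_i+r_j)·cross = 33·336.0000 = 11088.0000
edge 3: (16,32)→(14.5,37)  cross = 16·37 − 14.5·32 = 128.0000; (r_i+r_j)·cross = 30.5·128.0000 = 3904.0000
edge 4: (14.5,37)→(5.5,34.5)  cross = 14.5·34.5 − 5.5·37 = 296.7500; (r_i+r_j)·cross = 20·296.7500 = 5935.0000
edge 5: (5.5,34.5)→(3,26.5)  cross = 5.5·26.5 − 3·34.5 = 42.2500; (r_i+r_j)·cross = 8.5·42.2500 = 359.1250
Σcross = 515.2500 → A = |Σcross|/2 = 257.6250 mm²
Σ(r_i+r_j)·cross = 17078.0000 → first moment M = |Σ|/6 = 2846.3333
R_c = M/A = 2846.3333/257.6250 = 11.0484 mm
θ = 257° = 4.485496 rad
V = θ·R_c·A = 4.485496·11.0484·257.6250 = 12767.217 mm³

Volume = 12767.217 mm³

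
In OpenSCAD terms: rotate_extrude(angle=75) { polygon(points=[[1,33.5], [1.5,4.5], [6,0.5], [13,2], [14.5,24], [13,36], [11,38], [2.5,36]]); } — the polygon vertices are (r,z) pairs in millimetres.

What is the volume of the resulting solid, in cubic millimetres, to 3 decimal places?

Profile (r,z), 8 vertices: (1,33.5) (1.5,4.5) (6,0.5) (13,2) (14.5,24) (13,36) (11,38) (2.5,36)
edge 0: (1,33.5)→(1.5,4.5)  cross = 1·4.5 − 1.5·33.5 = -45.7500; (r_i+r_j)·cross = 2.5·-45.7500 = -114.3750
edge 1: (1.5,4.5)→(6,0.5)  cross = 1.5·0.5 − 6·4.5 = -26.2500; (r_i+r_j)·cross = 7.5·-26.2500 = -196.8750
edge 2: (6,0.5)→(13,2)  cross = 6·2 − 13·0.5 = 5.5000; (r_i+r_j)·cross = 19·5.5000 = 104.5000
edge 3: (13,2)→(14.5,24)  cross = 13·24 − 14.5·2 = 283.0000; (r_i+r_j)·cross = 27.5·283.0000 = 7782.5000
edge 4: (14.5,24)→(13,36)  cross = 14.5·36 − 13·24 = 210.0000; (r_i+r_j)·cross = 27.5·210.0000 = 5775.0000
edge 5: (13,36)→(11,38)  cross = 13·38 − 11·36 = 98.0000; (r_i+r_j)·cross = 24·98.0000 = 2352.0000
edge 6: (11,38)→(2.5,36)  cross = 11·36 − 2.5·38 = 301.0000; (r_i+r_j)·cross = 13.5·301.0000 = 4063.5000
edge 7: (2.5,36)→(1,33.5)  cross = 2.5·33.5 − 1·36 = 47.7500; (r_i+r_j)·cross = 3.5·47.7500 = 167.1250
Σcross = 873.2500 → A = |Σcross|/2 = 436.6250 mm²
Σ(r_i+r_j)·cross = 19933.3750 → first moment M = |Σ|/6 = 3322.2292
R_c = M/A = 3322.2292/436.6250 = 7.6089 mm
θ = 75° = 1.308997 rad
V = θ·R_c·A = 1.308997·7.6089·436.6250 = 4348.788 mm³

Volume = 4348.788 mm³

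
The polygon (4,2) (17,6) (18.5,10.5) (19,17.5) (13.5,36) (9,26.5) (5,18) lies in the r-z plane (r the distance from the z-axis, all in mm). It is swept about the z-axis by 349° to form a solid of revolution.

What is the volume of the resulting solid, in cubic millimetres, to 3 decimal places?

Profile (r,z), 7 vertices: (4,2) (17,6) (18.5,10.5) (19,17.5) (13.5,36) (9,26.5) (5,18)
edge 0: (4,2)→(17,6)  cross = 4·6 − 17·2 = -10.0000; (r_i+r_j)·cross = 21·-10.0000 = -210.0000
edge 1: (17,6)→(18.5,10.5)  cross = 17·10.5 − 18.5·6 = 67.5000; (r_i+r_j)·cross = 35.5·67.5000 = 2396.2500
edge 2: (18.5,10.5)→(19,17.5)  cross = 18.5·17.5 − 19·10.5 = 124.2500; (r_i+r_j)·cross = 37.5·124.2500 = 4659.3750
edge 3: (19,17.5)→(13.5,36)  cross = 19·36 − 13.5·17.5 = 447.7500; (r_i+r_j)·cross = 32.5·447.7500 = 14551.8750
edge 4: (13.5,36)→(9,26.5)  cross = 13.5·26.5 − 9·36 = 33.7500; (r_i+r_j)·cross = 22.5·33.7500 = 759.3750
edge 5: (9,26.5)→(5,18)  cross = 9·18 − 5·26.5 = 29.5000; (r_i+r_j)·cross = 14·29.5000 = 413.0000
edge 6: (5,18)→(4,2)  cross = 5·2 − 4·18 = -62.0000; (r_i+r_j)·cross = 9·-62.0000 = -558.0000
Σcross = 630.7500 → A = |Σcross|/2 = 315.3750 mm²
Σ(r_i+r_j)·cross = 22011.8750 → first moment M = |Σ|/6 = 3668.6458
R_c = M/A = 3668.6458/315.3750 = 11.6326 mm
θ = 349° = 6.091199 rad
V = θ·R_c·A = 6.091199·11.6326·315.3750 = 22346.452 mm³

Volume = 22346.452 mm³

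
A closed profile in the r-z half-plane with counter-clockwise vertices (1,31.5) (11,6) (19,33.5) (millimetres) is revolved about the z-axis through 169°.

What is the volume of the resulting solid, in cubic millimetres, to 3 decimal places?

Volume = 7299.784 mm³

Profile (r,z), 3 vertices: (1,31.5) (11,6) (19,33.5)
edge 0: (1,31.5)→(11,6)  cross = 1·6 − 11·31.5 = -340.5000; (r_i+r_j)·cross = 12·-340.5000 = -4086.0000
edge 1: (11,6)→(19,33.5)  cross = 11·33.5 − 19·6 = 254.5000; (r_i+r_j)·cross = 30·254.5000 = 7635.0000
edge 2: (19,33.5)→(1,31.5)  cross = 19·31.5 − 1·33.5 = 565.0000; (r_i+r_j)·cross = 20·565.0000 = 11300.0000
Σcross = 479.0000 → A = |Σcross|/2 = 239.5000 mm²
Σ(r_i+r_j)·cross = 14849.0000 → first moment M = |Σ|/6 = 2474.8333
R_c = M/A = 2474.8333/239.5000 = 10.3333 mm
θ = 169° = 2.949606 rad
V = θ·R_c·A = 2.949606·10.3333·239.5000 = 7299.784 mm³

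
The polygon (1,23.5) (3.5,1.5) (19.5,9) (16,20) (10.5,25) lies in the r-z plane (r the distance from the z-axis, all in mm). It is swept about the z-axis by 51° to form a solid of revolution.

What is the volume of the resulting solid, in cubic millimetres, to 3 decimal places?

Volume = 2374.612 mm³

Profile (r,z), 5 vertices: (1,23.5) (3.5,1.5) (19.5,9) (16,20) (10.5,25)
edge 0: (1,23.5)→(3.5,1.5)  cross = 1·1.5 − 3.5·23.5 = -80.7500; (r_i+r_j)·cross = 4.5·-80.7500 = -363.3750
edge 1: (3.5,1.5)→(19.5,9)  cross = 3.5·9 − 19.5·1.5 = 2.2500; (r_i+r_j)·cross = 23·2.2500 = 51.7500
edge 2: (19.5,9)→(16,20)  cross = 19.5·20 − 16·9 = 246.0000; (r_i+r_j)·cross = 35.5·246.0000 = 8733.0000
edge 3: (16,20)→(10.5,25)  cross = 16·25 − 10.5·20 = 190.0000; (r_i+r_j)·cross = 26.5·190.0000 = 5035.0000
edge 4: (10.5,25)→(1,23.5)  cross = 10.5·23.5 − 1·25 = 221.7500; (r_i+r_j)·cross = 11.5·221.7500 = 2550.1250
Σcross = 579.2500 → A = |Σcross|/2 = 289.6250 mm²
Σ(r_i+r_j)·cross = 16006.5000 → first moment M = |Σ|/6 = 2667.7500
R_c = M/A = 2667.7500/289.6250 = 9.2110 mm
θ = 51° = 0.890118 rad
V = θ·R_c·A = 0.890118·9.2110·289.6250 = 2374.612 mm³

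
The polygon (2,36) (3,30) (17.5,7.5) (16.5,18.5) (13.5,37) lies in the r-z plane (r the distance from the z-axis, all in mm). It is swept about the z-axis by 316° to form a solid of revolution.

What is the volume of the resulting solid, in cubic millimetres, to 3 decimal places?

Profile (r,z), 5 vertices: (2,36) (3,30) (17.5,7.5) (16.5,18.5) (13.5,37)
edge 0: (2,36)→(3,30)  cross = 2·30 − 3·36 = -48.0000; (r_i+r_j)·cross = 5·-48.0000 = -240.0000
edge 1: (3,30)→(17.5,7.5)  cross = 3·7.5 − 17.5·30 = -502.5000; (r_i+r_j)·cross = 20.5·-502.5000 = -10301.2500
edge 2: (17.5,7.5)→(16.5,18.5)  cross = 17.5·18.5 − 16.5·7.5 = 200.0000; (r_i+r_j)·cross = 34·200.0000 = 6800.0000
edge 3: (16.5,18.5)→(13.5,37)  cross = 16.5·37 − 13.5·18.5 = 360.7500; (r_i+r_j)·cross = 30·360.7500 = 10822.5000
edge 4: (13.5,37)→(2,36)  cross = 13.5·36 − 2·37 = 412.0000; (r_i+r_j)·cross = 15.5·412.0000 = 6386.0000
Σcross = 422.2500 → A = |Σcross|/2 = 211.1250 mm²
Σ(r_i+r_j)·cross = 13467.2500 → first moment M = |Σ|/6 = 2244.5417
R_c = M/A = 2244.5417/211.1250 = 10.6313 mm
θ = 316° = 5.515240 rad
V = θ·R_c·A = 5.515240·10.6313·211.1250 = 12379.187 mm³

Volume = 12379.187 mm³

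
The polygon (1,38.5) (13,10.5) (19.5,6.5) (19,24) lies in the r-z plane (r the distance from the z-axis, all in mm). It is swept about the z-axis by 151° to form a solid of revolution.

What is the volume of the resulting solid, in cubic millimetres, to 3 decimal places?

Volume = 7311.225 mm³

Profile (r,z), 4 vertices: (1,38.5) (13,10.5) (19.5,6.5) (19,24)
edge 0: (1,38.5)→(13,10.5)  cross = 1·10.5 − 13·38.5 = -490.0000; (r_i+r_j)·cross = 14·-490.0000 = -6860.0000
edge 1: (13,10.5)→(19.5,6.5)  cross = 13·6.5 − 19.5·10.5 = -120.2500; (r_i+r_j)·cross = 32.5·-120.2500 = -3908.1250
edge 2: (19.5,6.5)→(19,24)  cross = 19.5·24 − 19·6.5 = 344.5000; (r_i+r_j)·cross = 38.5·344.5000 = 13263.2500
edge 3: (19,24)→(1,38.5)  cross = 19·38.5 − 1·24 = 707.5000; (r_i+r_j)·cross = 20·707.5000 = 14150.0000
Σcross = 441.7500 → A = |Σcross|/2 = 220.8750 mm²
Σ(r_i+r_j)·cross = 16645.1250 → first moment M = |Σ|/6 = 2774.1875
R_c = M/A = 2774.1875/220.8750 = 12.5600 mm
θ = 151° = 2.635447 rad
V = θ·R_c·A = 2.635447·12.5600·220.8750 = 7311.225 mm³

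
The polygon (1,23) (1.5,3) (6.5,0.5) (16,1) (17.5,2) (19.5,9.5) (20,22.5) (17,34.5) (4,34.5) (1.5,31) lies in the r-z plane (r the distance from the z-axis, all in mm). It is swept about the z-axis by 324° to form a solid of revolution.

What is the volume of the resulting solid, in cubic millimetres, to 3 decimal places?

Profile (r,z), 10 vertices: (1,23) (1.5,3) (6.5,0.5) (16,1) (17.5,2) (19.5,9.5) (20,22.5) (17,34.5) (4,34.5) (1.5,31)
edge 0: (1,23)→(1.5,3)  cross = 1·3 − 1.5·23 = -31.5000; (r_i+r_j)·cross = 2.5·-31.5000 = -78.7500
edge 1: (1.5,3)→(6.5,0.5)  cross = 1.5·0.5 − 6.5·3 = -18.7500; (r_i+r_j)·cross = 8·-18.7500 = -150.0000
edge 2: (6.5,0.5)→(16,1)  cross = 6.5·1 − 16·0.5 = -1.5000; (r_i+r_j)·cross = 22.5·-1.5000 = -33.7500
edge 3: (16,1)→(17.5,2)  cross = 16·2 − 17.5·1 = 14.5000; (r_i+r_j)·cross = 33.5·14.5000 = 485.7500
edge 4: (17.5,2)→(19.5,9.5)  cross = 17.5·9.5 − 19.5·2 = 127.2500; (r_i+r_j)·cross = 37·127.2500 = 4708.2500
edge 5: (19.5,9.5)→(20,22.5)  cross = 19.5·22.5 − 20·9.5 = 248.7500; (r_i+r_j)·cross = 39.5·248.7500 = 9825.6250
edge 6: (20,22.5)→(17,34.5)  cross = 20·34.5 − 17·22.5 = 307.5000; (r_i+r_j)·cross = 37·307.5000 = 11377.5000
edge 7: (17,34.5)→(4,34.5)  cross = 17·34.5 − 4·34.5 = 448.5000; (r_i+r_j)·cross = 21·448.5000 = 9418.5000
edge 8: (4,34.5)→(1.5,31)  cross = 4·31 − 1.5·34.5 = 72.2500; (r_i+r_j)·cross = 5.5·72.2500 = 397.3750
edge 9: (1.5,31)→(1,23)  cross = 1.5·23 − 1·31 = 3.5000; (r_i+r_j)·cross = 2.5·3.5000 = 8.7500
Σcross = 1170.5000 → A = |Σcross|/2 = 585.2500 mm²
Σ(r_i+r_j)·cross = 35959.2500 → first moment M = |Σ|/6 = 5993.2083
R_c = M/A = 5993.2083/585.2500 = 10.2404 mm
θ = 324° = 5.654867 rad
V = θ·R_c·A = 5.654867·10.2404·585.2500 = 33890.795 mm³

Volume = 33890.795 mm³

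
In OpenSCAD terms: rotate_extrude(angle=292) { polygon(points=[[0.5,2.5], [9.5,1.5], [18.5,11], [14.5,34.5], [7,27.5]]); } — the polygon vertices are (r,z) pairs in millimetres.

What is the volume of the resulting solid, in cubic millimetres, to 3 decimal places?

Profile (r,z), 5 vertices: (0.5,2.5) (9.5,1.5) (18.5,11) (14.5,34.5) (7,27.5)
edge 0: (0.5,2.5)→(9.5,1.5)  cross = 0.5·1.5 − 9.5·2.5 = -23.0000; (r_i+r_j)·cross = 10·-23.0000 = -230.0000
edge 1: (9.5,1.5)→(18.5,11)  cross = 9.5·11 − 18.5·1.5 = 76.7500; (r_i+r_j)·cross = 28·76.7500 = 2149.0000
edge 2: (18.5,11)→(14.5,34.5)  cross = 18.5·34.5 − 14.5·11 = 478.7500; (r_i+r_j)·cross = 33·478.7500 = 15798.7500
edge 3: (14.5,34.5)→(7,27.5)  cross = 14.5·27.5 − 7·34.5 = 157.2500; (r_i+r_j)·cross = 21.5·157.2500 = 3380.8750
edge 4: (7,27.5)→(0.5,2.5)  cross = 7·2.5 − 0.5·27.5 = 3.7500; (r_i+r_j)·cross = 7.5·3.7500 = 28.1250
Σcross = 693.5000 → A = |Σcross|/2 = 346.7500 mm²
Σ(r_i+r_j)·cross = 21126.7500 → first moment M = |Σ|/6 = 3521.1250
R_c = M/A = 3521.1250/346.7500 = 10.1547 mm
θ = 292° = 5.096361 rad
V = θ·R_c·A = 5.096361·10.1547·346.7500 = 17944.926 mm³

Volume = 17944.926 mm³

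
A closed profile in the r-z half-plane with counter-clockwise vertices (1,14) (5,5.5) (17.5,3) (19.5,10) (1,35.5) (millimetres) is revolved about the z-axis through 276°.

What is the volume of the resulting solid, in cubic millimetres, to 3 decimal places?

Volume = 12876.533 mm³

Profile (r,z), 5 vertices: (1,14) (5,5.5) (17.5,3) (19.5,10) (1,35.5)
edge 0: (1,14)→(5,5.5)  cross = 1·5.5 − 5·14 = -64.5000; (r_i+r_j)·cross = 6·-64.5000 = -387.0000
edge 1: (5,5.5)→(17.5,3)  cross = 5·3 − 17.5·5.5 = -81.2500; (r_i+r_j)·cross = 22.5·-81.2500 = -1828.1250
edge 2: (17.5,3)→(19.5,10)  cross = 17.5·10 − 19.5·3 = 116.5000; (r_i+r_j)·cross = 37·116.5000 = 4310.5000
edge 3: (19.5,10)→(1,35.5)  cross = 19.5·35.5 − 1·10 = 682.2500; (r_i+r_j)·cross = 20.5·682.2500 = 13986.1250
edge 4: (1,35.5)→(1,14)  cross = 1·14 − 1·35.5 = -21.5000; (r_i+r_j)·cross = 2·-21.5000 = -43.0000
Σcross = 631.5000 → A = |Σcross|/2 = 315.7500 mm²
Σ(r_i+r_j)·cross = 16038.5000 → first moment M = |Σ|/6 = 2673.0833
R_c = M/A = 2673.0833/315.7500 = 8.4658 mm
θ = 276° = 4.817109 rad
V = θ·R_c·A = 4.817109·8.4658·315.7500 = 12876.533 mm³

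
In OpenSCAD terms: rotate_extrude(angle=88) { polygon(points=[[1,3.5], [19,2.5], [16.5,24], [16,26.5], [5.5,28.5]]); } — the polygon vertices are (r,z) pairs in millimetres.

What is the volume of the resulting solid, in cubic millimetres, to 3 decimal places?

Profile (r,z), 5 vertices: (1,3.5) (19,2.5) (16.5,24) (16,26.5) (5.5,28.5)
edge 0: (1,3.5)→(19,2.5)  cross = 1·2.5 − 19·3.5 = -64.0000; (r_i+r_j)·cross = 20·-64.0000 = -1280.0000
edge 1: (19,2.5)→(16.5,24)  cross = 19·24 − 16.5·2.5 = 414.7500; (r_i+r_j)·cross = 35.5·414.7500 = 14723.6250
edge 2: (16.5,24)→(16,26.5)  cross = 16.5·26.5 − 16·24 = 53.2500; (r_i+r_j)·cross = 32.5·53.2500 = 1730.6250
edge 3: (16,26.5)→(5.5,28.5)  cross = 16·28.5 − 5.5·26.5 = 310.2500; (r_i+r_j)·cross = 21.5·310.2500 = 6670.3750
edge 4: (5.5,28.5)→(1,3.5)  cross = 5.5·3.5 − 1·28.5 = -9.2500; (r_i+r_j)·cross = 6.5·-9.2500 = -60.1250
Σcross = 705.0000 → A = |Σcross|/2 = 352.5000 mm²
Σ(r_i+r_j)·cross = 21784.5000 → first moment M = |Σ|/6 = 3630.7500
R_c = M/A = 3630.7500/352.5000 = 10.3000 mm
θ = 88° = 1.535890 rad
V = θ·R_c·A = 1.535890·10.3000·352.5000 = 5576.432 mm³

Volume = 5576.432 mm³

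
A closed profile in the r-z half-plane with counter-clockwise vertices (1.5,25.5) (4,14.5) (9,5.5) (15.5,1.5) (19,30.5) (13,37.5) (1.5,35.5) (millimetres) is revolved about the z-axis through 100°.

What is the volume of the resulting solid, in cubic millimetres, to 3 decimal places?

Profile (r,z), 7 vertices: (1.5,25.5) (4,14.5) (9,5.5) (15.5,1.5) (19,30.5) (13,37.5) (1.5,35.5)
edge 0: (1.5,25.5)→(4,14.5)  cross = 1.5·14.5 − 4·25.5 = -80.2500; (r_i+r_j)·cross = 5.5·-80.2500 = -441.3750
edge 1: (4,14.5)→(9,5.5)  cross = 4·5.5 − 9·14.5 = -108.5000; (r_i+r_j)·cross = 13·-108.5000 = -1410.5000
edge 2: (9,5.5)→(15.5,1.5)  cross = 9·1.5 − 15.5·5.5 = -71.7500; (r_i+r_j)·cross = 24.5·-71.7500 = -1757.8750
edge 3: (15.5,1.5)→(19,30.5)  cross = 15.5·30.5 − 19·1.5 = 444.2500; (r_i+r_j)·cross = 34.5·444.2500 = 15326.6250
edge 4: (19,30.5)→(13,37.5)  cross = 19·37.5 − 13·30.5 = 316.0000; (r_i+r_j)·cross = 32·316.0000 = 10112.0000
edge 5: (13,37.5)→(1.5,35.5)  cross = 13·35.5 − 1.5·37.5 = 405.2500; (r_i+r_j)·cross = 14.5·405.2500 = 5876.1250
edge 6: (1.5,35.5)→(1.5,25.5)  cross = 1.5·25.5 − 1.5·35.5 = -15.0000; (r_i+r_j)·cross = 3·-15.0000 = -45.0000
Σcross = 890.0000 → A = |Σcross|/2 = 445.0000 mm²
Σ(r_i+r_j)·cross = 27660.0000 → first moment M = |Σ|/6 = 4610.0000
R_c = M/A = 4610.0000/445.0000 = 10.3596 mm
θ = 100° = 1.745329 rad
V = θ·R_c·A = 1.745329·10.3596·445.0000 = 8045.968 mm³

Volume = 8045.968 mm³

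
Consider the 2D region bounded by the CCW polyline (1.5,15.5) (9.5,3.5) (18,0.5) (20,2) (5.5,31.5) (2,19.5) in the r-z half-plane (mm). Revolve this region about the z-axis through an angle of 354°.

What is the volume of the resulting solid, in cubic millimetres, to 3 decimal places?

Profile (r,z), 6 vertices: (1.5,15.5) (9.5,3.5) (18,0.5) (20,2) (5.5,31.5) (2,19.5)
edge 0: (1.5,15.5)→(9.5,3.5)  cross = 1.5·3.5 − 9.5·15.5 = -142.0000; (r_i+r_j)·cross = 11·-142.0000 = -1562.0000
edge 1: (9.5,3.5)→(18,0.5)  cross = 9.5·0.5 − 18·3.5 = -58.2500; (r_i+r_j)·cross = 27.5·-58.2500 = -1601.8750
edge 2: (18,0.5)→(20,2)  cross = 18·2 − 20·0.5 = 26.0000; (r_i+r_j)·cross = 38·26.0000 = 988.0000
edge 3: (20,2)→(5.5,31.5)  cross = 20·31.5 − 5.5·2 = 619.0000; (r_i+r_j)·cross = 25.5·619.0000 = 15784.5000
edge 4: (5.5,31.5)→(2,19.5)  cross = 5.5·19.5 − 2·31.5 = 44.2500; (r_i+r_j)·cross = 7.5·44.2500 = 331.8750
edge 5: (2,19.5)→(1.5,15.5)  cross = 2·15.5 − 1.5·19.5 = 1.7500; (r_i+r_j)·cross = 3.5·1.7500 = 6.1250
Σcross = 490.7500 → A = |Σcross|/2 = 245.3750 mm²
Σ(r_i+r_j)·cross = 13946.6250 → first moment M = |Σ|/6 = 2324.4375
R_c = M/A = 2324.4375/245.3750 = 9.4730 mm
θ = 354° = 6.178466 rad
V = θ·R_c·A = 6.178466·9.4730·245.3750 = 14361.457 mm³

Volume = 14361.457 mm³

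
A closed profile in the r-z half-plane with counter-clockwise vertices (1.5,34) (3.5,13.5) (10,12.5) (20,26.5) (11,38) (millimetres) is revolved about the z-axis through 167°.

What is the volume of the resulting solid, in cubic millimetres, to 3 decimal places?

Volume = 8360.513 mm³

Profile (r,z), 5 vertices: (1.5,34) (3.5,13.5) (10,12.5) (20,26.5) (11,38)
edge 0: (1.5,34)→(3.5,13.5)  cross = 1.5·13.5 − 3.5·34 = -98.7500; (r_i+r_j)·cross = 5·-98.7500 = -493.7500
edge 1: (3.5,13.5)→(10,12.5)  cross = 3.5·12.5 − 10·13.5 = -91.2500; (r_i+r_j)·cross = 13.5·-91.2500 = -1231.8750
edge 2: (10,12.5)→(20,26.5)  cross = 10·26.5 − 20·12.5 = 15.0000; (r_i+r_j)·cross = 30·15.0000 = 450.0000
edge 3: (20,26.5)→(11,38)  cross = 20·38 − 11·26.5 = 468.5000; (r_i+r_j)·cross = 31·468.5000 = 14523.5000
edge 4: (11,38)→(1.5,34)  cross = 11·34 − 1.5·38 = 317.0000; (r_i+r_j)·cross = 12.5·317.0000 = 3962.5000
Σcross = 610.5000 → A = |Σcross|/2 = 305.2500 mm²
Σ(r_i+r_j)·cross = 17210.3750 → first moment M = |Σ|/6 = 2868.3958
R_c = M/A = 2868.3958/305.2500 = 9.3969 mm
θ = 167° = 2.914700 rad
V = θ·R_c·A = 2.914700·9.3969·305.2500 = 8360.513 mm³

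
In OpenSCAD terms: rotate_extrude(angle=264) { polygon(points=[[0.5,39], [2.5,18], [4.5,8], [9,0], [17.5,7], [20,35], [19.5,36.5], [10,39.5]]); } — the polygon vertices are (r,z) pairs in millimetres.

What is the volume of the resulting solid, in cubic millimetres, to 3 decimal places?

Volume = 27217.886 mm³

Profile (r,z), 8 vertices: (0.5,39) (2.5,18) (4.5,8) (9,0) (17.5,7) (20,35) (19.5,36.5) (10,39.5)
edge 0: (0.5,39)→(2.5,18)  cross = 0.5·18 − 2.5·39 = -88.5000; (r_i+r_j)·cross = 3·-88.5000 = -265.5000
edge 1: (2.5,18)→(4.5,8)  cross = 2.5·8 − 4.5·18 = -61.0000; (r_i+r_j)·cross = 7·-61.0000 = -427.0000
edge 2: (4.5,8)→(9,0)  cross = 4.5·0 − 9·8 = -72.0000; (r_i+r_j)·cross = 13.5·-72.0000 = -972.0000
edge 3: (9,0)→(17.5,7)  cross = 9·7 − 17.5·0 = 63.0000; (r_i+r_j)·cross = 26.5·63.0000 = 1669.5000
edge 4: (17.5,7)→(20,35)  cross = 17.5·35 − 20·7 = 472.5000; (r_i+r_j)·cross = 37.5·472.5000 = 17718.7500
edge 5: (20,35)→(19.5,36.5)  cross = 20·36.5 − 19.5·35 = 47.5000; (r_i+r_j)·cross = 39.5·47.5000 = 1876.2500
edge 6: (19.5,36.5)→(10,39.5)  cross = 19.5·39.5 − 10·36.5 = 405.2500; (r_i+r_j)·cross = 29.5·405.2500 = 11954.8750
edge 7: (10,39.5)→(0.5,39)  cross = 10·39 − 0.5·39.5 = 370.2500; (r_i+r_j)·cross = 10.5·370.2500 = 3887.6250
Σcross = 1137.0000 → A = |Σcross|/2 = 568.5000 mm²
Σ(r_i+r_j)·cross = 35442.5000 → first moment M = |Σ|/6 = 5907.0833
R_c = M/A = 5907.0833/568.5000 = 10.3906 mm
θ = 264° = 4.607669 rad
V = θ·R_c·A = 4.607669·10.3906·568.5000 = 27217.886 mm³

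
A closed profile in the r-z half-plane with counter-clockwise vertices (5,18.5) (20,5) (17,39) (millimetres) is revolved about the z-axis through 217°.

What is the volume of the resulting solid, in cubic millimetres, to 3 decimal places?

Profile (r,z), 3 vertices: (5,18.5) (20,5) (17,39)
edge 0: (5,18.5)→(20,5)  cross = 5·5 − 20·18.5 = -345.0000; (r_i+r_j)·cross = 25·-345.0000 = -8625.0000
edge 1: (20,5)→(17,39)  cross = 20·39 − 17·5 = 695.0000; (r_i+r_j)·cross = 37·695.0000 = 25715.0000
edge 2: (17,39)→(5,18.5)  cross = 17·18.5 − 5·39 = 119.5000; (r_i+r_j)·cross = 22·119.5000 = 2629.0000
Σcross = 469.5000 → A = |Σcross|/2 = 234.7500 mm²
Σ(r_i+r_j)·cross = 19719.0000 → first moment M = |Σ|/6 = 3286.5000
R_c = M/A = 3286.5000/234.7500 = 14.0000 mm
θ = 217° = 3.787364 rad
V = θ·R_c·A = 3.787364·14.0000·234.7500 = 12447.173 mm³

Volume = 12447.173 mm³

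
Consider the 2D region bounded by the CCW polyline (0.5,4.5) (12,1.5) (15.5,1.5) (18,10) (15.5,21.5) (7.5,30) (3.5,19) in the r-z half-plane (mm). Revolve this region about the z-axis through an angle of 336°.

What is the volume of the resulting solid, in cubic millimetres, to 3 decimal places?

Volume = 18251.432 mm³

Profile (r,z), 7 vertices: (0.5,4.5) (12,1.5) (15.5,1.5) (18,10) (15.5,21.5) (7.5,30) (3.5,19)
edge 0: (0.5,4.5)→(12,1.5)  cross = 0.5·1.5 − 12·4.5 = -53.2500; (r_i+r_j)·cross = 12.5·-53.2500 = -665.6250
edge 1: (12,1.5)→(15.5,1.5)  cross = 12·1.5 − 15.5·1.5 = -5.2500; (r_i+r_j)·cross = 27.5·-5.2500 = -144.3750
edge 2: (15.5,1.5)→(18,10)  cross = 15.5·10 − 18·1.5 = 128.0000; (r_i+r_j)·cross = 33.5·128.0000 = 4288.0000
edge 3: (18,10)→(15.5,21.5)  cross = 18·21.5 − 15.5·10 = 232.0000; (r_i+r_j)·cross = 33.5·232.0000 = 7772.0000
edge 4: (15.5,21.5)→(7.5,30)  cross = 15.5·30 − 7.5·21.5 = 303.7500; (r_i+r_j)·cross = 23·303.7500 = 6986.2500
edge 5: (7.5,30)→(3.5,19)  cross = 7.5·19 − 3.5·30 = 37.5000; (r_i+r_j)·cross = 11·37.5000 = 412.5000
edge 6: (3.5,19)→(0.5,4.5)  cross = 3.5·4.5 − 0.5·19 = 6.2500; (r_i+r_j)·cross = 4·6.2500 = 25.0000
Σcross = 649.0000 → A = |Σcross|/2 = 324.5000 mm²
Σ(r_i+r_j)·cross = 18673.7500 → first moment M = |Σ|/6 = 3112.2917
R_c = M/A = 3112.2917/324.5000 = 9.5910 mm
θ = 336° = 5.864306 rad
V = θ·R_c·A = 5.864306·9.5910·324.5000 = 18251.432 mm³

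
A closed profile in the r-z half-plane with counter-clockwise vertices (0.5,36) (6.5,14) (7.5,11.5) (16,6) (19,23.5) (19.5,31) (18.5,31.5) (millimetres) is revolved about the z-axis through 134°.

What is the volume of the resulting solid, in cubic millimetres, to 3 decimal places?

Volume = 8898.179 mm³

Profile (r,z), 7 vertices: (0.5,36) (6.5,14) (7.5,11.5) (16,6) (19,23.5) (19.5,31) (18.5,31.5)
edge 0: (0.5,36)→(6.5,14)  cross = 0.5·14 − 6.5·36 = -227.0000; (r_i+r_j)·cross = 7·-227.0000 = -1589.0000
edge 1: (6.5,14)→(7.5,11.5)  cross = 6.5·11.5 − 7.5·14 = -30.2500; (r_i+r_j)·cross = 14·-30.2500 = -423.5000
edge 2: (7.5,11.5)→(16,6)  cross = 7.5·6 − 16·11.5 = -139.0000; (r_i+r_j)·cross = 23.5·-139.0000 = -3266.5000
edge 3: (16,6)→(19,23.5)  cross = 16·23.5 − 19·6 = 262.0000; (r_i+r_j)·cross = 35·262.0000 = 9170.0000
edge 4: (19,23.5)→(19.5,31)  cross = 19·31 − 19.5·23.5 = 130.7500; (r_i+r_j)·cross = 38.5·130.7500 = 5033.8750
edge 5: (19.5,31)→(18.5,31.5)  cross = 19.5·31.5 − 18.5·31 = 40.7500; (r_i+r_j)·cross = 38·40.7500 = 1548.5000
edge 6: (18.5,31.5)→(0.5,36)  cross = 18.5·36 − 0.5·31.5 = 650.2500; (r_i+r_j)·cross = 19·650.2500 = 12354.7500
Σcross = 687.5000 → A = |Σcross|/2 = 343.7500 mm²
Σ(r_i+r_j)·cross = 22828.1250 → first moment M = |Σ|/6 = 3804.6875
R_c = M/A = 3804.6875/343.7500 = 11.0682 mm
θ = 134° = 2.338741 rad
V = θ·R_c·A = 2.338741·11.0682·343.7500 = 8898.179 mm³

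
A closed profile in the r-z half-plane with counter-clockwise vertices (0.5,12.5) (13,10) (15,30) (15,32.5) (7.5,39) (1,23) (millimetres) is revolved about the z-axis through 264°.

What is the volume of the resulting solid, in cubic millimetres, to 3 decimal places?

Volume = 11160.639 mm³

Profile (r,z), 6 vertices: (0.5,12.5) (13,10) (15,30) (15,32.5) (7.5,39) (1,23)
edge 0: (0.5,12.5)→(13,10)  cross = 0.5·10 − 13·12.5 = -157.5000; (r_i+r_j)·cross = 13.5·-157.5000 = -2126.2500
edge 1: (13,10)→(15,30)  cross = 13·30 − 15·10 = 240.0000; (r_i+r_j)·cross = 28·240.0000 = 6720.0000
edge 2: (15,30)→(15,32.5)  cross = 15·32.5 − 15·30 = 37.5000; (r_i+r_j)·cross = 30·37.5000 = 1125.0000
edge 3: (15,32.5)→(7.5,39)  cross = 15·39 − 7.5·32.5 = 341.2500; (r_i+r_j)·cross = 22.5·341.2500 = 7678.1250
edge 4: (7.5,39)→(1,23)  cross = 7.5·23 − 1·39 = 133.5000; (r_i+r_j)·cross = 8.5·133.5000 = 1134.7500
edge 5: (1,23)→(0.5,12.5)  cross = 1·12.5 − 0.5·23 = 1.0000; (r_i+r_j)·cross = 1.5·1.0000 = 1.5000
Σcross = 595.7500 → A = |Σcross|/2 = 297.8750 mm²
Σ(r_i+r_j)·cross = 14533.1250 → first moment M = |Σ|/6 = 2422.1875
R_c = M/A = 2422.1875/297.8750 = 8.1316 mm
θ = 264° = 4.607669 rad
V = θ·R_c·A = 4.607669·8.1316·297.8750 = 11160.639 mm³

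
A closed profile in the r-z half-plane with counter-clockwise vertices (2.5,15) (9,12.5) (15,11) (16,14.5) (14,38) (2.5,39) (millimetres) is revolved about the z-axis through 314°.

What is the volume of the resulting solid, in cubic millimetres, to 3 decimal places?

Profile (r,z), 6 vertices: (2.5,15) (9,12.5) (15,11) (16,14.5) (14,38) (2.5,39)
edge 0: (2.5,15)→(9,12.5)  cross = 2.5·12.5 − 9·15 = -103.7500; (r_i+r_j)·cross = 11.5·-103.7500 = -1193.1250
edge 1: (9,12.5)→(15,11)  cross = 9·11 − 15·12.5 = -88.5000; (r_i+r_j)·cross = 24·-88.5000 = -2124.0000
edge 2: (15,11)→(16,14.5)  cross = 15·14.5 − 16·11 = 41.5000; (r_i+r_j)·cross = 31·41.5000 = 1286.5000
edge 3: (16,14.5)→(14,38)  cross = 16·38 − 14·14.5 = 405.0000; (r_i+r_j)·cross = 30·405.0000 = 12150.0000
edge 4: (14,38)→(2.5,39)  cross = 14·39 − 2.5·38 = 451.0000; (r_i+r_j)·cross = 16.5·451.0000 = 7441.5000
edge 5: (2.5,39)→(2.5,15)  cross = 2.5·15 − 2.5·39 = -60.0000; (r_i+r_j)·cross = 5·-60.0000 = -300.0000
Σcross = 645.2500 → A = |Σcross|/2 = 322.6250 mm²
Σ(r_i+r_j)·cross = 17260.8750 → first moment M = |Σ|/6 = 2876.8125
R_c = M/A = 2876.8125/322.6250 = 8.9169 mm
θ = 314° = 5.480334 rad
V = θ·R_c·A = 5.480334·8.9169·322.6250 = 15765.893 mm³

Volume = 15765.893 mm³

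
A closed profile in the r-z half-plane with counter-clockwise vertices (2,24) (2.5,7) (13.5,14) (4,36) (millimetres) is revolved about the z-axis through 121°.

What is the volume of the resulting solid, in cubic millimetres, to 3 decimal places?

Volume = 2291.356 mm³

Profile (r,z), 4 vertices: (2,24) (2.5,7) (13.5,14) (4,36)
edge 0: (2,24)→(2.5,7)  cross = 2·7 − 2.5·24 = -46.0000; (r_i+r_j)·cross = 4.5·-46.0000 = -207.0000
edge 1: (2.5,7)→(13.5,14)  cross = 2.5·14 − 13.5·7 = -59.5000; (r_i+r_j)·cross = 16·-59.5000 = -952.0000
edge 2: (13.5,14)→(4,36)  cross = 13.5·36 − 4·14 = 430.0000; (r_i+r_j)·cross = 17.5·430.0000 = 7525.0000
edge 3: (4,36)→(2,24)  cross = 4·24 − 2·36 = 24.0000; (r_i+r_j)·cross = 6·24.0000 = 144.0000
Σcross = 348.5000 → A = |Σcross|/2 = 174.2500 mm²
Σ(r_i+r_j)·cross = 6510.0000 → first moment M = |Σ|/6 = 1085.0000
R_c = M/A = 1085.0000/174.2500 = 6.2267 mm
θ = 121° = 2.111848 rad
V = θ·R_c·A = 2.111848·6.2267·174.2500 = 2291.356 mm³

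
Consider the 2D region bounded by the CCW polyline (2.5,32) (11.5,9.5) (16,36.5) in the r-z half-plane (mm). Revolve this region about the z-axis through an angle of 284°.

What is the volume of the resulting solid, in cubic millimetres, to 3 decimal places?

Volume = 8531.780 mm³

Profile (r,z), 3 vertices: (2.5,32) (11.5,9.5) (16,36.5)
edge 0: (2.5,32)→(11.5,9.5)  cross = 2.5·9.5 − 11.5·32 = -344.2500; (r_i+r_j)·cross = 14·-344.2500 = -4819.5000
edge 1: (11.5,9.5)→(16,36.5)  cross = 11.5·36.5 − 16·9.5 = 267.7500; (r_i+r_j)·cross = 27.5·267.7500 = 7363.1250
edge 2: (16,36.5)→(2.5,32)  cross = 16·32 − 2.5·36.5 = 420.7500; (r_i+r_j)·cross = 18.5·420.7500 = 7783.8750
Σcross = 344.2500 → A = |Σcross|/2 = 172.1250 mm²
Σ(r_i+r_j)·cross = 10327.5000 → first moment M = |Σ|/6 = 1721.2500
R_c = M/A = 1721.2500/172.1250 = 10.0000 mm
θ = 284° = 4.956735 rad
V = θ·R_c·A = 4.956735·10.0000·172.1250 = 8531.780 mm³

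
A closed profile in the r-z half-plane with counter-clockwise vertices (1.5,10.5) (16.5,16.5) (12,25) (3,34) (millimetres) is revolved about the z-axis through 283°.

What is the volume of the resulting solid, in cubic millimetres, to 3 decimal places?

Volume = 6871.776 mm³

Profile (r,z), 4 vertices: (1.5,10.5) (16.5,16.5) (12,25) (3,34)
edge 0: (1.5,10.5)→(16.5,16.5)  cross = 1.5·16.5 − 16.5·10.5 = -148.5000; (r_i+r_j)·cross = 18·-148.5000 = -2673.0000
edge 1: (16.5,16.5)→(12,25)  cross = 16.5·25 − 12·16.5 = 214.5000; (r_i+r_j)·cross = 28.5·214.5000 = 6113.2500
edge 2: (12,25)→(3,34)  cross = 12·34 − 3·25 = 333.0000; (r_i+r_j)·cross = 15·333.0000 = 4995.0000
edge 3: (3,34)→(1.5,10.5)  cross = 3·10.5 − 1.5·34 = -19.5000; (r_i+r_j)·cross = 4.5·-19.5000 = -87.7500
Σcross = 379.5000 → A = |Σcross|/2 = 189.7500 mm²
Σ(r_i+r_j)·cross = 8347.5000 → first moment M = |Σ|/6 = 1391.2500
R_c = M/A = 1391.2500/189.7500 = 7.3320 mm
θ = 283° = 4.939282 rad
V = θ·R_c·A = 4.939282·7.3320·189.7500 = 6871.776 mm³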